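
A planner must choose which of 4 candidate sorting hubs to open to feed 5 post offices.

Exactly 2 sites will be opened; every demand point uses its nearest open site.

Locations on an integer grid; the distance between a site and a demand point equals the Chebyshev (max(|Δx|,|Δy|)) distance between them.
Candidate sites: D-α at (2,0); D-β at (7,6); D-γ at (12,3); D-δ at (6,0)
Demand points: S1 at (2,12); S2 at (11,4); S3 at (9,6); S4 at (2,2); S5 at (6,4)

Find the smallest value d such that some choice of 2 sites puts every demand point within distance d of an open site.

6

Open {D-α, D-β}.
  Farthest demand point is S1 at distance 6 (to D-β); all others are ≤ 6.
With {D-β, D-γ} the worst case is 6.
With {D-β, D-δ} the worst case is 6.
No size-2 selection achieves below 6.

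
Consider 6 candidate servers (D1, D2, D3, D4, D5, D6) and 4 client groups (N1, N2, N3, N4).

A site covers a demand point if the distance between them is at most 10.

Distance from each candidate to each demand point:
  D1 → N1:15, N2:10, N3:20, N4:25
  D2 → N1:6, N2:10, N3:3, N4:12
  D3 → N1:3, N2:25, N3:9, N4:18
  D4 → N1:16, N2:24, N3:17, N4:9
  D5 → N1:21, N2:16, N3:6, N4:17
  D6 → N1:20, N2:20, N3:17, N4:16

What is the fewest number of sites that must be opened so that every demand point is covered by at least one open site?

2

Coverage sets (demand points within 10 of each site):
  D1: {N2}
  D2: {N1, N2, N3}
  D3: {N1, N3}
  D4: {N4}
  D5: {N3}
  D6: {}
No single site covers all 4 demand points.
But {D2, D4} covers everything, so the minimum is 2.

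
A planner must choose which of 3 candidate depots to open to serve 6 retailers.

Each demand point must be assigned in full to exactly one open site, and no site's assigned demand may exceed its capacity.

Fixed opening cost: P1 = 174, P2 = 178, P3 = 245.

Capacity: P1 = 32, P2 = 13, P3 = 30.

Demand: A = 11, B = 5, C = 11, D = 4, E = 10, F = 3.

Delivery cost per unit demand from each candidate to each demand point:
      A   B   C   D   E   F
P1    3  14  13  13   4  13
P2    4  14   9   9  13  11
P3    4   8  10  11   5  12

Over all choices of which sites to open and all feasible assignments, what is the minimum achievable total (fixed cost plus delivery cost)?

707

Open {P1, P2}; cheapest assignment that respects the capacities:
  P1 (cap 32, load 32): A, C, E — cost 11×3 + 11×13 + 10×4 = 216
  P2 (cap 13, load 12): B, D, F — cost 5×14 + 4×9 + 3×11 = 139
  Shipping 355, fixed 352 → total 707.
  Any other capacity-feasible assignment to {P1, P2} ships for at least 355.
Compare {P1, P3}: its best feasible assignment gives total 722.
Compare {P1, P2, P3}: its best feasible assignment gives total 889.
Every other set of open sites that can feasibly serve all demand totals ≥ 722 even under its best assignment. Minimum: 707.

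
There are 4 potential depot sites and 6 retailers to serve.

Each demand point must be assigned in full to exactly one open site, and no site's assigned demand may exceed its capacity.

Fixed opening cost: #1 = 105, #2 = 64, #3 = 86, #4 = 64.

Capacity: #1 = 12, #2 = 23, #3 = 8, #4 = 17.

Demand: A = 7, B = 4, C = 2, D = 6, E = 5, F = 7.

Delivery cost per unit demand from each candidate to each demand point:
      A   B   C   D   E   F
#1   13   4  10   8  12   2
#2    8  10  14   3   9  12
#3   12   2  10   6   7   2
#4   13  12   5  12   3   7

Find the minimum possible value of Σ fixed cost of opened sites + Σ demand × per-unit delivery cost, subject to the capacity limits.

Open {#2, #4}; cheapest assignment that respects the capacities:
  #2 (cap 23, load 17): A, B, D — cost 7×8 + 4×10 + 6×3 = 114
  #4 (cap 17, load 14): C, E, F — cost 2×5 + 5×3 + 7×7 = 74
  Shipping 188, fixed 128 → total 316.
  Any other capacity-feasible assignment to {#2, #4} ships for at least 188.
Compare {#1, #2}: its best feasible assignment gives total 346.
Compare {#1, #2, #4}: its best feasible assignment gives total 362.
Every other set of open sites that can feasibly serve all demand totals ≥ 346 even under its best assignment. Minimum: 316.

316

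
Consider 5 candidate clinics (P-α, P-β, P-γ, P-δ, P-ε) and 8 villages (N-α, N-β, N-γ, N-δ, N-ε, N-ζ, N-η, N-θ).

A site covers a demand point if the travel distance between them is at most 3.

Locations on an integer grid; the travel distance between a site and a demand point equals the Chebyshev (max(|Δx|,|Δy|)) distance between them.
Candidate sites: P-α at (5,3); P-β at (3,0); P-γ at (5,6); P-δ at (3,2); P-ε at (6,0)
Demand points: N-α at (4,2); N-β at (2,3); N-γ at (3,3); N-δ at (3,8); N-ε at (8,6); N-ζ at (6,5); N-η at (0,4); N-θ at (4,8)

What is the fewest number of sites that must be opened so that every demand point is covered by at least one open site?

Coverage sets (demand points within 3 of each site):
  P-α: {N-α, N-β, N-γ, N-ε, N-ζ}
  P-β: {N-α, N-β, N-γ}
  P-γ: {N-β, N-γ, N-δ, N-ε, N-ζ, N-θ}
  P-δ: {N-α, N-β, N-γ, N-ζ, N-η}
  P-ε: {N-α, N-γ}
No single site covers all 8 demand points.
But {P-γ, P-δ} covers everything, so the minimum is 2.

2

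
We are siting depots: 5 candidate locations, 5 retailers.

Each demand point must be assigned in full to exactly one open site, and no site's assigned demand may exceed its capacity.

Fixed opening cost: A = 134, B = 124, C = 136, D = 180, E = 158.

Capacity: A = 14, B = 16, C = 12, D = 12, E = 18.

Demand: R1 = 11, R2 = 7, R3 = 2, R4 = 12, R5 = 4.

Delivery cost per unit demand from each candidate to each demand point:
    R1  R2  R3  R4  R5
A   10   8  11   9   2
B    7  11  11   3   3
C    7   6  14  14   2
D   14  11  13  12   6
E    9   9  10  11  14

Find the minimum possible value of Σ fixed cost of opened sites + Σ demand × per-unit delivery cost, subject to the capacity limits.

Open {A, B, C}; cheapest assignment that respects the capacities:
  A (cap 14, load 13): R2, R3, R5 — cost 7×8 + 2×11 + 4×2 = 86
  B (cap 16, load 12): R4 — cost 12×3 = 36
  C (cap 12, load 11): R1 — cost 11×7 = 77
  Shipping 199, fixed 394 → total 593.
  Any other capacity-feasible assignment to {A, B, C} ships for at least 199.
Compare {B, C, E}: its best feasible assignment gives total 623.
Compare {A, B, E}: its best feasible assignment gives total 635.
Every other set of open sites that can feasibly serve all demand totals ≥ 623 even under its best assignment. Minimum: 593.

593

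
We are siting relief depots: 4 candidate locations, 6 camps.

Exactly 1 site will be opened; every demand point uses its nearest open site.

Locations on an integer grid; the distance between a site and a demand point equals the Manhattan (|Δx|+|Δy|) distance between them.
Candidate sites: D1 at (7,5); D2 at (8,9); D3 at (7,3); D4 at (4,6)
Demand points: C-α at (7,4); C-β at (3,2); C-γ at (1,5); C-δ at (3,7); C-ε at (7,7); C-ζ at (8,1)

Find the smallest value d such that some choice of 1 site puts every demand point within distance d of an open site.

Open {D1}.
  Farthest demand point is C-β at distance 7 (to D1); all others are ≤ 7.
With {D3} the worst case is 8.
With {D4} the worst case is 9.
No size-1 selection achieves below 7.

7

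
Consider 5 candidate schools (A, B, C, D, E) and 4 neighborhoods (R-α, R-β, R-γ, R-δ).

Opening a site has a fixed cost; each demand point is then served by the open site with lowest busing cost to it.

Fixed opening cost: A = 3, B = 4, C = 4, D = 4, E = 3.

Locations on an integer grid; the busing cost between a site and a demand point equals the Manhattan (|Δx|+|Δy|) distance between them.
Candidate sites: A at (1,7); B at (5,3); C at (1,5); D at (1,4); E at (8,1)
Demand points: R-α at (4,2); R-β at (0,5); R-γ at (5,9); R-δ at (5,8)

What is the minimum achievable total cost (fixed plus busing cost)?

Open {B, C}: assign each demand point to its cheapest open site.
  R-α→B 2, R-β→C 1, R-γ→B 6, R-δ→B 5
  busing cost 14, fixed 8 → total 22.
Compare {A, B}: busing cost 16 + fixed 7 = 23.
Compare {B, D}: busing cost 15 + fixed 8 = 23.
Compare {B}: busing cost 20 + fixed 4 = 24.
All other subsets cost ≥ 23. Minimum total cost: 22.

22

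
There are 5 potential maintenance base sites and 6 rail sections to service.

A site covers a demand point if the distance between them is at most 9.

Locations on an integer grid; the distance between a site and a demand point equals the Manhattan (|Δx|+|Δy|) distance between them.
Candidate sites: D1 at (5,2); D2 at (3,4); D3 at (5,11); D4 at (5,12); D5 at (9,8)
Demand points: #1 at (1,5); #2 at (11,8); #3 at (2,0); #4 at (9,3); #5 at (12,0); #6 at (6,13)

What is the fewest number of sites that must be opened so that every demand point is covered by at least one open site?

Coverage sets (demand points within 9 of each site):
  D1: {#1, #3, #4, #5}
  D2: {#1, #3, #4}
  D3: {#2, #6}
  D4: {#6}
  D5: {#2, #4, #6}
No single site covers all 6 demand points.
But {D1, D3} covers everything, so the minimum is 2.

2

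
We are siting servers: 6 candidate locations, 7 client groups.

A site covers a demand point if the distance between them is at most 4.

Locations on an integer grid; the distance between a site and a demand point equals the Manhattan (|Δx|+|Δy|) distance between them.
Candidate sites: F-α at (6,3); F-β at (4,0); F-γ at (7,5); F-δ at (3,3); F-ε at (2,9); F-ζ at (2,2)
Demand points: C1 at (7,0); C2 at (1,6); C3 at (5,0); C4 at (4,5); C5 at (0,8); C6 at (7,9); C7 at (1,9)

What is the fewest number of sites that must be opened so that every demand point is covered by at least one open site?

3

Coverage sets (demand points within 4 of each site):
  F-α: {C1, C3, C4}
  F-β: {C1, C3}
  F-γ: {C4, C6}
  F-δ: {C4}
  F-ε: {C2, C5, C7}
  F-ζ: {}
No 2 sites suffice: every size-2 union leaves at least one demand point uncovered.
But {F-α, F-γ, F-ε} covers everything, so the minimum is 3.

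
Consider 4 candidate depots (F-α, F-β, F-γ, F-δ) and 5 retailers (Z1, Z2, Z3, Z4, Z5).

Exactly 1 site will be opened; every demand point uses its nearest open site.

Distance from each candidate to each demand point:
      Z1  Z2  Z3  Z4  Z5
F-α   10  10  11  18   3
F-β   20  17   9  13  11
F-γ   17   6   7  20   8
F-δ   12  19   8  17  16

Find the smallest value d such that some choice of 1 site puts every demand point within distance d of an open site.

Open {F-α}.
  Farthest demand point is Z4 at distance 18 (to F-α); all others are ≤ 18.
With {F-δ} the worst case is 19.
With {F-β} the worst case is 20.
No size-1 selection achieves below 18.

18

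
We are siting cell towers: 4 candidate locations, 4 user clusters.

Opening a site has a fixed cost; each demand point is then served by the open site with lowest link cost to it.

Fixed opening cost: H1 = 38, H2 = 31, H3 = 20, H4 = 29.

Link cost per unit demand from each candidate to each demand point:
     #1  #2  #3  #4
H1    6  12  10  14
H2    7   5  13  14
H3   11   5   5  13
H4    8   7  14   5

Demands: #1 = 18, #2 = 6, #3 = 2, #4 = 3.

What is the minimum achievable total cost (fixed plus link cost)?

245

Open {H1, H3}: assign each demand point to its cheapest open site.
  #1→H1 18×6=108, #2→H3 6×5=30, #3→H3 2×5=10, #4→H3 3×13=39
  link cost 187, fixed 58 → total 245.
Compare {H3, H4}: link cost 199 + fixed 49 = 248.
Compare {H1, H3, H4}: link cost 163 + fixed 87 = 250.
Compare {H1, H4}: link cost 185 + fixed 67 = 252.
All other subsets cost ≥ 248. Minimum total cost: 245.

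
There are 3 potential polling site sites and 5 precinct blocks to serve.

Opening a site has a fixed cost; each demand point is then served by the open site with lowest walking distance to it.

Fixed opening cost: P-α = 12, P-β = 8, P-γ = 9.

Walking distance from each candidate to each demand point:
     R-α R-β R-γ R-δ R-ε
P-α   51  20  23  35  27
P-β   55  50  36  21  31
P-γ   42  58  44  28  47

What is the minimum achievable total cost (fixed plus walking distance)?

Open {P-α, P-γ}: assign each demand point to its cheapest open site.
  R-α→P-γ 42, R-β→P-α 20, R-γ→P-α 23, R-δ→P-γ 28, R-ε→P-α 27
  walking distance 140, fixed 21 → total 161.
Compare {P-α, P-β}: walking distance 142 + fixed 20 = 162.
Compare {P-α, P-β, P-γ}: walking distance 133 + fixed 29 = 162.
Compare {P-α}: walking distance 156 + fixed 12 = 168.
All other subsets cost ≥ 162. Minimum total cost: 161.

161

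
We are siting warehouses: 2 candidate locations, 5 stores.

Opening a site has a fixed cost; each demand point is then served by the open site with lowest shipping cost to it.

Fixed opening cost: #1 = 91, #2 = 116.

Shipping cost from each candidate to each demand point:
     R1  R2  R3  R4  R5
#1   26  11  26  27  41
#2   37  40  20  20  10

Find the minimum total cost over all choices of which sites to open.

Open {#1}: assign each demand point to its cheapest open site.
  R1→#1 26, R2→#1 11, R3→#1 26, R4→#1 27, R5→#1 41
  shipping cost 131, fixed 91 → total 222.
Compare {#2}: shipping cost 127 + fixed 116 = 243.
Compare {#1, #2}: shipping cost 87 + fixed 207 = 294.

222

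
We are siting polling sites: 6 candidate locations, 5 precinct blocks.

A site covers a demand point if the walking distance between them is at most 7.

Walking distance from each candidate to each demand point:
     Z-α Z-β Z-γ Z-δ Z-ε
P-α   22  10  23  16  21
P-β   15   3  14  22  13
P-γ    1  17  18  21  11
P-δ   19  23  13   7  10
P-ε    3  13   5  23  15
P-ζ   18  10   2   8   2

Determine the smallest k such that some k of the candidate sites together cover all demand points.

Coverage sets (demand points within 7 of each site):
  P-α: {}
  P-β: {Z-β}
  P-γ: {Z-α}
  P-δ: {Z-δ}
  P-ε: {Z-α, Z-γ}
  P-ζ: {Z-γ, Z-ε}
No 3 sites suffice: every size-3 union leaves at least one demand point uncovered.
But {P-β, P-γ, P-δ, P-ζ} covers everything, so the minimum is 4.

4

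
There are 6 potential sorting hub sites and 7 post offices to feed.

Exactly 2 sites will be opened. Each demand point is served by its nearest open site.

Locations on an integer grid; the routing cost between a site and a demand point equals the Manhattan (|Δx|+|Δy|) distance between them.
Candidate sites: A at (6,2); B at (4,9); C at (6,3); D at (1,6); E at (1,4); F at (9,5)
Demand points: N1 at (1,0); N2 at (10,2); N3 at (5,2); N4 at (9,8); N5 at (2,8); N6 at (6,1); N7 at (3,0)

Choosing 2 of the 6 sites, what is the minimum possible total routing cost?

Open {A, B}.
  N1→A 7, N2→A 4, N3→A 1, N4→B 6, N5→B 3, N6→A 1, N7→A 5  ⇒ total 27.
Compare {A, D}: total 29.
Compare {A, E}: total 29.
No size-2 selection does better; minimum is 27.

27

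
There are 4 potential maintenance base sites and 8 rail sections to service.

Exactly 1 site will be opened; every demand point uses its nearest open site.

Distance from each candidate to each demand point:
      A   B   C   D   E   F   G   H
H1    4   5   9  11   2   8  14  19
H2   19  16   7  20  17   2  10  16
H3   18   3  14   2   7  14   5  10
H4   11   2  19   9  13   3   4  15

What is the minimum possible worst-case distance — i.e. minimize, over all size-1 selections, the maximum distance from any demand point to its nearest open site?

Open {H3}.
  Farthest demand point is A at distance 18 (to H3); all others are ≤ 18.
With {H1} the worst case is 19.
With {H4} the worst case is 19.
No size-1 selection achieves below 18.

18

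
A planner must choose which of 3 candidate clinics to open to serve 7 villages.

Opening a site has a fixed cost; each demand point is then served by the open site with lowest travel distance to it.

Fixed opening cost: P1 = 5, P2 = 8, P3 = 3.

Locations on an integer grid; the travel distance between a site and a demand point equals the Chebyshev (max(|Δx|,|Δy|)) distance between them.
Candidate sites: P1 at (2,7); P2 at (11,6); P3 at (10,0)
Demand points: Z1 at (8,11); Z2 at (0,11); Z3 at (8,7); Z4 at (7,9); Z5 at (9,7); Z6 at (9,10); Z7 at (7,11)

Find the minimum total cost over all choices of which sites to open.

Open {P1, P2}: assign each demand point to its cheapest open site.
  Z1→P2 5, Z2→P1 4, Z3→P2 3, Z4→P2 4, Z5→P2 2, Z6→P2 4, Z7→P1 5
  travel distance 27, fixed 13 → total 40.
Compare {P2}: travel distance 34 + fixed 8 = 42.
Compare {P1, P2, P3}: travel distance 27 + fixed 16 = 43.
Compare {P1}: travel distance 40 + fixed 5 = 45.
All other subsets cost ≥ 42. Minimum total cost: 40.

40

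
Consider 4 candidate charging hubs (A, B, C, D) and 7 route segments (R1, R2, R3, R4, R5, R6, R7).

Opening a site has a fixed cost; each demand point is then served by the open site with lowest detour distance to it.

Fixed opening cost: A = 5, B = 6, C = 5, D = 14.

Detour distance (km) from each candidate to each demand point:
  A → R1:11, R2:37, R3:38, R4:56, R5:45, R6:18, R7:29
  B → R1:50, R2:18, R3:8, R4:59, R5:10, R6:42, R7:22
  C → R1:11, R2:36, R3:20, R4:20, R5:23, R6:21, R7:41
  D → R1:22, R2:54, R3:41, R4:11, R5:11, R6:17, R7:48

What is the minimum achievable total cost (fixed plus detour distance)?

Open {B, C}: assign each demand point to its cheapest open site.
  R1→C 11, R2→B 18, R3→B 8, R4→C 20, R5→B 10, R6→C 21, R7→B 22
  detour distance 110, fixed 11 → total 121.
Compare {A, B, D}: detour distance 97 + fixed 25 = 122.
Compare {B, C, D}: detour distance 97 + fixed 25 = 122.
Compare {A, B, C}: detour distance 107 + fixed 16 = 123.
All other subsets cost ≥ 122. Minimum total cost: 121.

121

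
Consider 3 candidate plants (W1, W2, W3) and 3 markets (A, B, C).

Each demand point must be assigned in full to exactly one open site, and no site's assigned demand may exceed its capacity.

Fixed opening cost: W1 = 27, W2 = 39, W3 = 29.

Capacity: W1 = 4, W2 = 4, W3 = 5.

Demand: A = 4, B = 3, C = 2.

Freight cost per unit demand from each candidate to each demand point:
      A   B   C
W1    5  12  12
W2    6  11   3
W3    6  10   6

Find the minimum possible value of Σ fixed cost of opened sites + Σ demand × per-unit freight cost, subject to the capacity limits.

Open {W1, W3}; cheapest assignment that respects the capacities:
  W1 (cap 4, load 4): A — cost 4×5 = 20
  W3 (cap 5, load 5): B, C — cost 3×10 + 2×6 = 42
  Shipping 62, fixed 56 → total 118.
  Any other capacity-feasible assignment to {W1, W3} ships for at least 62.
Compare {W2, W3}: its best feasible assignment gives total 134.
Compare {W1, W2, W3}: its best feasible assignment gives total 151.
Every other set of open sites that can feasibly serve all demand totals ≥ 134 even under its best assignment. Minimum: 118.

118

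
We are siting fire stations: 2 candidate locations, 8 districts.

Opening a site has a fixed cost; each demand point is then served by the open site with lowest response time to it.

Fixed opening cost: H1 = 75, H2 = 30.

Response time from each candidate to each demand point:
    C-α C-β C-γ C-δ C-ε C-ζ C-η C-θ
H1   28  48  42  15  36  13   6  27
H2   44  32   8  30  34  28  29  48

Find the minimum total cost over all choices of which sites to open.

268

Open {H1, H2}: assign each demand point to its cheapest open site.
  C-α→H1 28, C-β→H2 32, C-γ→H2 8, C-δ→H1 15, C-ε→H2 34, C-ζ→H1 13, C-η→H1 6, C-θ→H1 27
  response time 163, fixed 105 → total 268.
Compare {H2}: response time 253 + fixed 30 = 283.
Compare {H1}: response time 215 + fixed 75 = 290.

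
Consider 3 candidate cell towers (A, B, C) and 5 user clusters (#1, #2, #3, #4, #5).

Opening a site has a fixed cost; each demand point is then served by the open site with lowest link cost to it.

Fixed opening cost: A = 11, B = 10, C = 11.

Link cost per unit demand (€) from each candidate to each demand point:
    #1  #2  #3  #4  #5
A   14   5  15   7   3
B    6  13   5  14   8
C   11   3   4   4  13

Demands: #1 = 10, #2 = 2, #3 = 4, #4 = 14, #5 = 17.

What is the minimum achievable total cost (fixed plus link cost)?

221

Open {A, B, C}: assign each demand point to its cheapest open site.
  #1→B 10×6=60, #2→C 2×3=6, #3→C 4×4=16, #4→C 14×4=56, #5→A 17×3=51
  link cost 189, fixed 32 → total 221.
Compare {A, B}: link cost 239 + fixed 21 = 260.
Compare {A, C}: link cost 239 + fixed 22 = 261.
Compare {B, C}: link cost 274 + fixed 21 = 295.
All other subsets cost ≥ 260. Minimum total cost: 221.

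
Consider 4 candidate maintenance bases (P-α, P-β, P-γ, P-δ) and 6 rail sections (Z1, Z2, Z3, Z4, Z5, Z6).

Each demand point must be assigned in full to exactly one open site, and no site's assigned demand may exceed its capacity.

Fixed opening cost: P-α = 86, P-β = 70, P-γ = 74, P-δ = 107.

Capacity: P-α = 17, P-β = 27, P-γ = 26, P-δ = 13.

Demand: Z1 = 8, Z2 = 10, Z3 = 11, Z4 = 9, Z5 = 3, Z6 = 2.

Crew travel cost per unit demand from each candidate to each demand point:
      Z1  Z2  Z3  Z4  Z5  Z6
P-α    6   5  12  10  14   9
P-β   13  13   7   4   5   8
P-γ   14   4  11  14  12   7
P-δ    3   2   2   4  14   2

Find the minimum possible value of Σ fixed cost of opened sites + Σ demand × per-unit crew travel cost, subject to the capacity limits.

Open {P-β, P-γ}; cheapest assignment that respects the capacities:
  P-β (cap 27, load 23): Z3, Z4, Z5 — cost 11×7 + 9×4 + 3×5 = 128
  P-γ (cap 26, load 20): Z1, Z2, Z6 — cost 8×14 + 10×4 + 2×7 = 166
  Shipping 294, fixed 144 → total 438.
  Any other capacity-feasible assignment to {P-β, P-γ} ships for at least 294.
Compare {P-β, P-γ, P-δ}: its best feasible assignment gives total 447.
Compare {P-α, P-β, P-γ}: its best feasible assignment gives total 460.
Every other set of open sites that can feasibly serve all demand totals ≥ 447 even under its best assignment. Minimum: 438.

438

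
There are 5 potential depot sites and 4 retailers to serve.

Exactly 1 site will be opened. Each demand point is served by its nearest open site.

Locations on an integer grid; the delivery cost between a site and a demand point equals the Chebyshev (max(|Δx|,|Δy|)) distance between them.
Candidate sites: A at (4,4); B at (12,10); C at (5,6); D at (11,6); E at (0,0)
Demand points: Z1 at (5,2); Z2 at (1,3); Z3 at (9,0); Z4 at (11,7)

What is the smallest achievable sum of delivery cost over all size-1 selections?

17

Open {A}.
  Z1→A 2, Z2→A 3, Z3→A 5, Z4→A 7  ⇒ total 17.
Compare {C}: total 20.
Compare {D}: total 23.
No size-1 selection does better; minimum is 17.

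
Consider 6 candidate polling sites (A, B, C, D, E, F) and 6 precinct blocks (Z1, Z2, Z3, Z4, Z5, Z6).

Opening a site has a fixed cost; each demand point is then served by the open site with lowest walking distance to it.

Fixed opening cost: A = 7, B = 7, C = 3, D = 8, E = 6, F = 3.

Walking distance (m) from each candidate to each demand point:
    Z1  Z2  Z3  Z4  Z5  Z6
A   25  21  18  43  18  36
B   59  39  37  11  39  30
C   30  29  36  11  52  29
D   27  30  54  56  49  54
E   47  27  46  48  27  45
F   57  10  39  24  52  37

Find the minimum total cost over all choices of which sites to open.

Open {A, C, F}: assign each demand point to its cheapest open site.
  Z1→A 25, Z2→F 10, Z3→A 18, Z4→C 11, Z5→A 18, Z6→C 29
  walking distance 111, fixed 13 → total 124.
Compare {A, B, F}: walking distance 112 + fixed 17 = 129.
Compare {A, C, E, F}: walking distance 111 + fixed 19 = 130.
Compare {A, B, C, F}: walking distance 111 + fixed 20 = 131.
All other subsets cost ≥ 129. Minimum total cost: 124.

124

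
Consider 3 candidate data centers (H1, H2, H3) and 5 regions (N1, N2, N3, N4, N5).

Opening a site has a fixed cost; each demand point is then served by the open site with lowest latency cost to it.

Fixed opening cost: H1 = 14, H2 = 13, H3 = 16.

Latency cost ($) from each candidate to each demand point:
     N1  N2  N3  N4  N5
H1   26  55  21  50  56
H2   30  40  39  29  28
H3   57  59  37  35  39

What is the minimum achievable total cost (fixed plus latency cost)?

Open {H1, H2}: assign each demand point to its cheapest open site.
  N1→H1 26, N2→H2 40, N3→H1 21, N4→H2 29, N5→H2 28
  latency cost 144, fixed 27 → total 171.
Compare {H2}: latency cost 166 + fixed 13 = 179.
Compare {H1, H2, H3}: latency cost 144 + fixed 43 = 187.
Compare {H2, H3}: latency cost 164 + fixed 29 = 193.
All other subsets cost ≥ 179. Minimum total cost: 171.

171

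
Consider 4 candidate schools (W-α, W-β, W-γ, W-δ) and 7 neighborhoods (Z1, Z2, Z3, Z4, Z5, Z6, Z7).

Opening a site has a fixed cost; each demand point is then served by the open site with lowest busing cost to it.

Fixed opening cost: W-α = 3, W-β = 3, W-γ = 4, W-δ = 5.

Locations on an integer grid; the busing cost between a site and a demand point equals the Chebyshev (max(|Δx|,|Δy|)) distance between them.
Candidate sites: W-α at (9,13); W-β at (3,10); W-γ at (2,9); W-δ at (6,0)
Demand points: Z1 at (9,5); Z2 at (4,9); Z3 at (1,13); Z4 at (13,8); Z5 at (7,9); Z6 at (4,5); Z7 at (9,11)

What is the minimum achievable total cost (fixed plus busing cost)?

Open {W-α, W-β}: assign each demand point to its cheapest open site.
  Z1→W-β 6, Z2→W-β 1, Z3→W-β 3, Z4→W-α 5, Z5→W-α 4, Z6→W-β 5, Z7→W-α 2
  busing cost 26, fixed 6 → total 32.
Compare {W-α, W-γ}: busing cost 28 + fixed 7 = 35.
Compare {W-α, W-β, W-γ}: busing cost 25 + fixed 10 = 35.
Compare {W-α, W-β, W-δ}: busing cost 25 + fixed 11 = 36.
All other subsets cost ≥ 35. Minimum total cost: 32.

32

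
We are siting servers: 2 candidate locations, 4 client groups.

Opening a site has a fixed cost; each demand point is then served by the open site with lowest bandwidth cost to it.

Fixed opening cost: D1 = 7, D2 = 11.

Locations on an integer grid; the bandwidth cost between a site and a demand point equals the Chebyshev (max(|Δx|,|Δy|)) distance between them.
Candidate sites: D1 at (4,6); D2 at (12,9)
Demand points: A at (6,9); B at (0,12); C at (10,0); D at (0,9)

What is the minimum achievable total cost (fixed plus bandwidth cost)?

26

Open {D1}: assign each demand point to its cheapest open site.
  A→D1 3, B→D1 6, C→D1 6, D→D1 4
  bandwidth cost 19, fixed 7 → total 26.
Compare {D1, D2}: bandwidth cost 19 + fixed 18 = 37.
Compare {D2}: bandwidth cost 39 + fixed 11 = 50.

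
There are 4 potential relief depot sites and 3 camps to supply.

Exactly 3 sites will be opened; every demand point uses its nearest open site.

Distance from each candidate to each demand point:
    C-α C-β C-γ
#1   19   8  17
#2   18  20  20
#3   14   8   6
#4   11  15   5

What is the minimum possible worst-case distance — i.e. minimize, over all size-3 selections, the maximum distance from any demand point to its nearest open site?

Open {#1, #2, #4}.
  Farthest demand point is C-α at distance 11 (to #4); all others are ≤ 11.
With {#1, #3, #4} the worst case is 11.
With {#2, #3, #4} the worst case is 11.
No size-3 selection achieves below 11.

11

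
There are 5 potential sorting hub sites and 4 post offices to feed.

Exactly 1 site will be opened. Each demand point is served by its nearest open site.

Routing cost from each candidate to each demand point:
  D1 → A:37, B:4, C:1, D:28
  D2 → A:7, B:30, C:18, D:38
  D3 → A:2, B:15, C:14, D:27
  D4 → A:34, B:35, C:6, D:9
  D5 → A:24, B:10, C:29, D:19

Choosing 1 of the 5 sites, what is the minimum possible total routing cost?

58

Open {D3}.
  A→D3 2, B→D3 15, C→D3 14, D→D3 27  ⇒ total 58.
Compare {D1}: total 70.
Compare {D5}: total 82.
No size-1 selection does better; minimum is 58.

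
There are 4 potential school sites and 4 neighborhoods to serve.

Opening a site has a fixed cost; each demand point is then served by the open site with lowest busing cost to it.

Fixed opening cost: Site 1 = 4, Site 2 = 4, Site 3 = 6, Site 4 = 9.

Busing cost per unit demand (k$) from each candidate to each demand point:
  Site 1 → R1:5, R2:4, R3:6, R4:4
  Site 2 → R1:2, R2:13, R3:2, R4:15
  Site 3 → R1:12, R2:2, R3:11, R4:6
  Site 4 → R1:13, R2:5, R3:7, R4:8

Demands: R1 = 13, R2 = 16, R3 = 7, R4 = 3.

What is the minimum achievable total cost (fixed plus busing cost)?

Open {Site 1, Site 2, Site 3}: assign each demand point to its cheapest open site.
  R1→Site 2 13×2=26, R2→Site 3 16×2=32, R3→Site 2 7×2=14, R4→Site 1 3×4=12
  busing cost 84, fixed 14 → total 98.
Compare {Site 2, Site 3}: busing cost 90 + fixed 10 = 100.
Compare {Site 1, Site 2, Site 3, Site 4}: busing cost 84 + fixed 23 = 107.
Compare {Site 2, Site 3, Site 4}: busing cost 90 + fixed 19 = 109.
All other subsets cost ≥ 100. Minimum total cost: 98.

98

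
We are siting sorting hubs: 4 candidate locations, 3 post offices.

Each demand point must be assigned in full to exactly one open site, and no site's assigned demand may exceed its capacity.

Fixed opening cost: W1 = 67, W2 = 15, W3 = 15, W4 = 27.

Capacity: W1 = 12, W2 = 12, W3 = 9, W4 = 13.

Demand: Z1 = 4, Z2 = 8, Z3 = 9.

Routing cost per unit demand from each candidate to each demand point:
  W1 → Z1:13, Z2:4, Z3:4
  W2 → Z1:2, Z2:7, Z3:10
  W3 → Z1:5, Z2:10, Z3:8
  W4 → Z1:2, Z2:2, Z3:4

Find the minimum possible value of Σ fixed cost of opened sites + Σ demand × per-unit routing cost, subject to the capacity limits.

Open {W3, W4}; cheapest assignment that respects the capacities:
  W3 (cap 9, load 9): Z3 — cost 9×8 = 72
  W4 (cap 13, load 12): Z1, Z2 — cost 4×2 + 8×2 = 24
  Shipping 96, fixed 42 → total 138.
  Any other capacity-feasible assignment to {W3, W4} ships for at least 96.
Compare {W2, W4}: its best feasible assignment gives total 142.
Compare {W2, W3, W4}: its best feasible assignment gives total 153.
Every other set of open sites that can feasibly serve all demand totals ≥ 142 even under its best assignment. Minimum: 138.

138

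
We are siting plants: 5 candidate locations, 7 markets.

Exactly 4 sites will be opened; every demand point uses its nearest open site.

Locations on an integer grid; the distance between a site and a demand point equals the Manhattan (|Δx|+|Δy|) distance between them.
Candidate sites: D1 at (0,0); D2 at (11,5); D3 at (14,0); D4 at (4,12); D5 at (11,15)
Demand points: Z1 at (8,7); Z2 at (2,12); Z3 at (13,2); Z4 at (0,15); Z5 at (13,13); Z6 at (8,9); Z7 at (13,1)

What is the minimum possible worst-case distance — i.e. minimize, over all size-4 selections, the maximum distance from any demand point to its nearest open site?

7

Open {D1, D2, D4, D5}.
  Farthest demand point is Z4 at distance 7 (to D4); all others are ≤ 7.
With {D2, D3, D4, D5} the worst case is 7.
With {D1, D3, D4, D5} the worst case is 9.
No size-4 selection achieves below 7.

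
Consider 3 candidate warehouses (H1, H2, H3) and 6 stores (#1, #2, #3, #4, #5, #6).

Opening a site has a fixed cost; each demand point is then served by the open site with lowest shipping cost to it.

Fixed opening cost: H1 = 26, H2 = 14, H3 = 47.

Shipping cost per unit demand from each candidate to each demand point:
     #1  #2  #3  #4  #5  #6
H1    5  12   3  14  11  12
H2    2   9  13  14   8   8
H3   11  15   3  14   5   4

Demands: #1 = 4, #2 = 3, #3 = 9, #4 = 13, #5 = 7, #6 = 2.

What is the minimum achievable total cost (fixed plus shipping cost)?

Open {H2, H3}: assign each demand point to its cheapest open site.
  #1→H2 4×2=8, #2→H2 3×9=27, #3→H3 9×3=27, #4→H2 13×14=182, #5→H3 7×5=35, #6→H3 2×4=8
  shipping cost 287, fixed 61 → total 348.
Compare {H1, H2}: shipping cost 316 + fixed 40 = 356.
Compare {H1, H2, H3}: shipping cost 287 + fixed 87 = 374.
Compare {H1, H3}: shipping cost 308 + fixed 73 = 381.
All other subsets cost ≥ 356. Minimum total cost: 348.

348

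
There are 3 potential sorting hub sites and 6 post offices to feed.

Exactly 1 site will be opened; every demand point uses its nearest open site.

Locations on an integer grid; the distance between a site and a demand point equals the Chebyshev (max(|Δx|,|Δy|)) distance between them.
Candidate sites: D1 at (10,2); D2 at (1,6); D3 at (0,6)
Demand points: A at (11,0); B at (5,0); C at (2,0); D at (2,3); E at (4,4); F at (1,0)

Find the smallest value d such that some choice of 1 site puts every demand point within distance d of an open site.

Open {D1}.
  Farthest demand point is F at distance 9 (to D1); all others are ≤ 9.
With {D2} the worst case is 10.
With {D3} the worst case is 11.
No size-1 selection achieves below 9.

9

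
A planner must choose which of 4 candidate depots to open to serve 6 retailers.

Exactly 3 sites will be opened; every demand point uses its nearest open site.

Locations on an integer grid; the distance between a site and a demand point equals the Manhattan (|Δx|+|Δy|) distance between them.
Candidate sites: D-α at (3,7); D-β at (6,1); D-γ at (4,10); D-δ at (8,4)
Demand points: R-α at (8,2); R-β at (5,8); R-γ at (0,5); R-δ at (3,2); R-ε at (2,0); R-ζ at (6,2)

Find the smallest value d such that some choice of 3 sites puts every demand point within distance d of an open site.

Open {D-α, D-β, D-γ}.
  Farthest demand point is R-γ at distance 5 (to D-α); all others are ≤ 5.
With {D-α, D-β, D-δ} the worst case is 5.
With {D-α, D-γ, D-δ} the worst case is 8.
No size-3 selection achieves below 5.

5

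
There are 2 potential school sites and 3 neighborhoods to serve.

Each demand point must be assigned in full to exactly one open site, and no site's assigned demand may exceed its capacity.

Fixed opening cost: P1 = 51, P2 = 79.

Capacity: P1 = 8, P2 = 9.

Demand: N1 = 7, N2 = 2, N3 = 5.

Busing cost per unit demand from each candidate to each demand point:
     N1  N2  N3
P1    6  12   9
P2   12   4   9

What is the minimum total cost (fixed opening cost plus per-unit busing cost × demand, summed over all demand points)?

225

Open {P1, P2}; cheapest assignment that respects the capacities:
  P1 (cap 8, load 7): N1 — cost 7×6 = 42
  P2 (cap 9, load 7): N2, N3 — cost 2×4 + 5×9 = 53
  Shipping 95, fixed 130 → total 225.
  Any other capacity-feasible assignment to {P1, P2} ships for at least 95.
Total demand is 14 and no other set of sites has combined capacity ≥ 14, so {P1, P2} is the only feasible choice of open sites. Minimum: 225.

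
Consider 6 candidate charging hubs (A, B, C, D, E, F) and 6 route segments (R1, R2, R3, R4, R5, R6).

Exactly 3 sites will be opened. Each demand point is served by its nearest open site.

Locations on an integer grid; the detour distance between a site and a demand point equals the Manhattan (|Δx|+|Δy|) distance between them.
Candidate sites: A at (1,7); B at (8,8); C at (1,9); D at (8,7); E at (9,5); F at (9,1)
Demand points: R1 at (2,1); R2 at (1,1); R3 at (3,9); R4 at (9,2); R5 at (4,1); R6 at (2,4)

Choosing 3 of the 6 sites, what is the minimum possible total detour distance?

Open {A, C, F}.
  R1→A 7, R2→A 6, R3→C 2, R4→F 1, R5→F 5, R6→A 4  ⇒ total 25.
Compare {A, B, F}: total 27.
Compare {A, D, F}: total 27.
No size-3 selection does better; minimum is 25.

25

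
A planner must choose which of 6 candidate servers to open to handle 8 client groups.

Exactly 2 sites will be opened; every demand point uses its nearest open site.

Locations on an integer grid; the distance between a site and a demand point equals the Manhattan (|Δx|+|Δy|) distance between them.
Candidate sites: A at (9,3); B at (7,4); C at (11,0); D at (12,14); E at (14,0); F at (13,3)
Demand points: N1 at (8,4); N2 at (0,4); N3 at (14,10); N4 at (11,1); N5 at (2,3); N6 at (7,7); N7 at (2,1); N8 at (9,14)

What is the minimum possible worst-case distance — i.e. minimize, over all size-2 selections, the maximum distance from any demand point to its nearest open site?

8

Open {B, D}.
  Farthest demand point is N7 at distance 8 (to B); all others are ≤ 8.
With {A, D} the worst case is 10.
With {A, E} the worst case is 11.
No size-2 selection achieves below 8.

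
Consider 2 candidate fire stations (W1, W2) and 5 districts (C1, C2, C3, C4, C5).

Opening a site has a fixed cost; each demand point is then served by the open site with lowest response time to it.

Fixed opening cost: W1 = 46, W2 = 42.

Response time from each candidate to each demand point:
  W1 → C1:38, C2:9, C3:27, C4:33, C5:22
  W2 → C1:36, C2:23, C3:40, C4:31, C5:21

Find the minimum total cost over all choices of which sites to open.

175

Open {W1}: assign each demand point to its cheapest open site.
  C1→W1 38, C2→W1 9, C3→W1 27, C4→W1 33, C5→W1 22
  response time 129, fixed 46 → total 175.
Compare {W2}: response time 151 + fixed 42 = 193.
Compare {W1, W2}: response time 124 + fixed 88 = 212.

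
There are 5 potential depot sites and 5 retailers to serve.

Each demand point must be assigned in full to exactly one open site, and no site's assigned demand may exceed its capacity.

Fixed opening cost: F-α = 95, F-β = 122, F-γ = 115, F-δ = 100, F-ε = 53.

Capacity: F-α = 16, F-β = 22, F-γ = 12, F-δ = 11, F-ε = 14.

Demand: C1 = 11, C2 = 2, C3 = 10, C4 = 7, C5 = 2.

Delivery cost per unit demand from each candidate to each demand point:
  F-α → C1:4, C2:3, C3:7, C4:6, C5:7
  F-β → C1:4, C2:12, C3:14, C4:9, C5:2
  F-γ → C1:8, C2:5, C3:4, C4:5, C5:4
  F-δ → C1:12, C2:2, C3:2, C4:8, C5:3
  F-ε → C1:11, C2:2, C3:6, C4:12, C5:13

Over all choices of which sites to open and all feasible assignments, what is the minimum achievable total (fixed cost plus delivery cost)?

Open {F-β, F-ε}; cheapest assignment that respects the capacities:
  F-β (cap 22, load 20): C1, C4, C5 — cost 11×4 + 7×9 + 2×2 = 111
  F-ε (cap 14, load 12): C2, C3 — cost 2×2 + 10×6 = 64
  Shipping 175, fixed 175 → total 350.
  Any other capacity-feasible assignment to {F-β, F-ε} ships for at least 175.
Compare {F-β, F-δ}: its best feasible assignment gives total 377.
Compare {F-β, F-γ}: its best feasible assignment gives total 398.
Every other set of open sites that can feasibly serve all demand totals ≥ 377 even under its best assignment. Minimum: 350.

350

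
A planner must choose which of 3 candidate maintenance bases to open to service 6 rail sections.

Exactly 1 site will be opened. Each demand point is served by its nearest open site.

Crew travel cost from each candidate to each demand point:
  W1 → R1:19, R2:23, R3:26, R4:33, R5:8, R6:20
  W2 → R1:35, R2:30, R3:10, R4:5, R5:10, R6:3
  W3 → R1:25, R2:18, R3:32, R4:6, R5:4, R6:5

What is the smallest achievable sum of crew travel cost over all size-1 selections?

90

Open {W3}.
  R1→W3 25, R2→W3 18, R3→W3 32, R4→W3 6, R5→W3 4, R6→W3 5  ⇒ total 90.
Compare {W2}: total 93.
Compare {W1}: total 129.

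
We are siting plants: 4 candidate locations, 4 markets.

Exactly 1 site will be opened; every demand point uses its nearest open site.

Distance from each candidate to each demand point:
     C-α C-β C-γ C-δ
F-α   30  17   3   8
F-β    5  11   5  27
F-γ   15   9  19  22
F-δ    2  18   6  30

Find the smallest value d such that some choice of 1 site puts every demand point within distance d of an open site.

22

Open {F-γ}.
  Farthest demand point is C-δ at distance 22 (to F-γ); all others are ≤ 22.
With {F-β} the worst case is 27.
With {F-α} the worst case is 30.
No size-1 selection achieves below 22.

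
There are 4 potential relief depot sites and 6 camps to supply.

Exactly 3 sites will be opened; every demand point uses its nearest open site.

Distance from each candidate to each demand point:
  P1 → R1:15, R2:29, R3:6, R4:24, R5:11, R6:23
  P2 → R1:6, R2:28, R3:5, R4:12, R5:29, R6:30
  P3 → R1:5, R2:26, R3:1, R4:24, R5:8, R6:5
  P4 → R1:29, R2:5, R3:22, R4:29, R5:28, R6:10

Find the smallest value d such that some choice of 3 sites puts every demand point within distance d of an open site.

Open {P1, P2, P4}.
  Farthest demand point is R4 at distance 12 (to P2); all others are ≤ 12.
With {P2, P3, P4} the worst case is 12.
With {P1, P3, P4} the worst case is 24.
No size-3 selection achieves below 12.

12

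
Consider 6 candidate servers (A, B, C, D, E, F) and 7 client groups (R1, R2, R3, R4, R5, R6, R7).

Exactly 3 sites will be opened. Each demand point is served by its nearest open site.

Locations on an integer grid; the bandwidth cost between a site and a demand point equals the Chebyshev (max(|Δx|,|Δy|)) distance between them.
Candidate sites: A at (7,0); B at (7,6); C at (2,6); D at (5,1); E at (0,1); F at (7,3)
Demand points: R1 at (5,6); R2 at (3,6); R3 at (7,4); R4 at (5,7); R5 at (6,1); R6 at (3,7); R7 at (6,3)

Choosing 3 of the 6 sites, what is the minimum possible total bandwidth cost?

10

Open {B, C, F}.
  R1→B 2, R2→C 1, R3→F 1, R4→B 2, R5→F 2, R6→C 1, R7→F 1  ⇒ total 10.
Compare {A, C, F}: total 11.
Compare {B, C, D}: total 11.
No size-3 selection does better; minimum is 10.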